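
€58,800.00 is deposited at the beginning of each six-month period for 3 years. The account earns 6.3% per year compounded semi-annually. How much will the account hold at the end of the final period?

€393,803.80

This is an annuity due: 6 deposits of €58,800.00 at the beginning of each six-month period.
Periodic rate r = 0.063/2 per half-year; n is counted in half-years.
FV = PMT × [((1+r)^n − 1)/r] × (1+r) = 58,800 × [(1+r)^6 − 1] / r × (1+r) = €393,803.80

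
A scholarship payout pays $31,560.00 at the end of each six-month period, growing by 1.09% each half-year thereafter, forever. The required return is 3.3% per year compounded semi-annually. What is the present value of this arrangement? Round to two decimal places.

Periodic rate r = 0.033/2 per half-year.
Growing perpetuity (Gordon): PV = PMT₁ / (r − g) = 31,560 / (r − 0.0109) = $5,635,714.29.

$5,635,714.29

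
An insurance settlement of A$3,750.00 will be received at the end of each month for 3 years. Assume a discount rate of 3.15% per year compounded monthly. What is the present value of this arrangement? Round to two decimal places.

This is an ordinary annuity: 36 payments of A$3,750.00 at the end of each month.
Periodic rate r = 0.0315/12 per month; n is counted in months.
PV = PMT × [(1 − (1+r)^−n)/r] = 3,750 × [1 − (1+r)^−36] / r = A$128,656.58

A$128,656.58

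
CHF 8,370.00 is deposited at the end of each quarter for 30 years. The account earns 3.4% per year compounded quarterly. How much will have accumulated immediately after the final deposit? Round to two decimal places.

This is an ordinary annuity: 120 deposits of CHF 8,370.00 at the end of each quarter.
Periodic rate r = 0.034/4 per quarter; n is counted in quarters.
FV = PMT × [((1+r)^n − 1)/r] = 8,370 × [(1+r)^120 − 1] / r = CHF 1,734,329.37

CHF 1,734,329.37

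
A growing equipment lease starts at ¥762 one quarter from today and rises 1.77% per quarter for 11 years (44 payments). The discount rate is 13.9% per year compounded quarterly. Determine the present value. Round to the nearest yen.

Periodic rate r = 0.139/4 per quarter; n is counted in quarters.
Growing ordinary annuity: PV = PMT₁ × [1 − ((1+g)/(1+r))^n] / (r − g) = 762 × [1 − ((1+0.0177)/(1+r))^44] / (r − 0.0177) = ¥23,177.

¥23,177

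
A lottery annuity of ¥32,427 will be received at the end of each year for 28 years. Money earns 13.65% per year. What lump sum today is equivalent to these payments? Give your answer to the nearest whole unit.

This is an ordinary annuity: 28 payments of ¥32,427 at the end of each year.
Periodic rate r = 0.1365 per year.
PV = PMT × [(1 − (1+r)^−n)/r] = 32,427 × [1 − (1+r)^−28] / r = ¥230,956

¥230,956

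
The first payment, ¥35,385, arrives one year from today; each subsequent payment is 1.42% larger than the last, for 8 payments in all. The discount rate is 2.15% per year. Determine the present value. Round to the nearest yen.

¥270,289

Periodic rate r = 0.0215 per year.
Growing ordinary annuity: PV = PMT₁ × [1 − ((1+g)/(1+r))^n] / (r − g) = 35,385 × [1 − ((1+0.0142)/(1+r))^8] / (r − 0.0142) = ¥270,289.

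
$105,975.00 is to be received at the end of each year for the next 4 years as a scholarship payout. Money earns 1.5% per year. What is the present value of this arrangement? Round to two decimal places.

This is an ordinary annuity: 4 payments of $105,975.00 at the end of each year.
Periodic rate r = 0.015 per year.
PV = PMT × [(1 − (1+r)^−n)/r] = 105,975 × [1 − (1+r)^−4] / r = $408,468.41

$408,468.41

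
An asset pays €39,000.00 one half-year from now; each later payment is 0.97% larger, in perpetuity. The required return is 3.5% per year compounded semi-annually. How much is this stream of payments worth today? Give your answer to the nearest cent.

Periodic rate r = 0.035/2 per half-year.
Growing perpetuity (Gordon): PV = PMT₁ / (r − g) = 39,000 / (r − 0.0097) = €5,000,000.00.

€5,000,000.00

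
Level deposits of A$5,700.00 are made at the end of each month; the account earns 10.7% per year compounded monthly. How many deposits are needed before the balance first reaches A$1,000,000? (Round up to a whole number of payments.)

107 payments

Periodic rate r = 0.107/12 per month; n is counted in months.
Ordinary annuity FV: 1,000,000 = 5,700 × [((1+r)^n − 1)/r].
(1+r)^n = 1 + 1,000,000 × r / 5,700, so n = ln(1 + 1,000,000·r/5,700) / ln(1+r) = 106.08.
Round up to a whole number of payments: n = 107.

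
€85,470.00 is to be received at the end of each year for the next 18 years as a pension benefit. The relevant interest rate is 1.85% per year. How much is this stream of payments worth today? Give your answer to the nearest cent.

€1,298,430.26

This is an ordinary annuity: 18 payments of €85,470.00 at the end of each year.
Periodic rate r = 0.0185 per year.
PV = PMT × [(1 − (1+r)^−n)/r] = 85,470 × [1 − (1+r)^−18] / r = €1,298,430.26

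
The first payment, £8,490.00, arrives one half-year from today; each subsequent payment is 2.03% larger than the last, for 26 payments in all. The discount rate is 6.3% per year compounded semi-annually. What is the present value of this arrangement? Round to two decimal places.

Periodic rate r = 0.063/2 per half-year; n is counted in half-years.
Growing ordinary annuity: PV = PMT₁ × [1 − ((1+g)/(1+r))^n] / (r − g) = 8,490 × [1 − ((1+0.0203)/(1+r))^26] / (r − 0.0203) = £187,326.77.

£187,326.77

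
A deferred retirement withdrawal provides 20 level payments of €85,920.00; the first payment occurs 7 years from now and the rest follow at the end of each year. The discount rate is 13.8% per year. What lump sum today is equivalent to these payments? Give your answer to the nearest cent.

Ordinary annuity of 20 payments, first payment at period 7.
Periodic rate r = 0.138 per year.
The ordinary-annuity PV formula values the stream one period before the first payment (period 6); discount that back 6 periods:
PV₀ = 85,920 × [1 − (1+r)^−20] / r × (1+r)^−6 = €265,053.26

€265,053.26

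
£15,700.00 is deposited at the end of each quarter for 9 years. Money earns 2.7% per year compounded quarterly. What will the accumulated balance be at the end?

This is an ordinary annuity: 36 deposits of £15,700.00 at the end of each quarter.
Periodic rate r = 0.027/4 per quarter; n is counted in quarters.
FV = PMT × [((1+r)^n − 1)/r] = 15,700 × [(1+r)^36 − 1] / r = £637,368.87

£637,368.87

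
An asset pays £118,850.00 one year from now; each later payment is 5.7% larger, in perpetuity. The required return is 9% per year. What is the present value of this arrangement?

Periodic rate r = 0.09 per year.
Growing perpetuity (Gordon): PV = PMT₁ / (r − g) = 118,850 / (r − 0.057) = £3,601,515.15.

£3,601,515.15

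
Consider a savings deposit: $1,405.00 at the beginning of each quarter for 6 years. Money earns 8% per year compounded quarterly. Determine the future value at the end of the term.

This is an annuity due: 24 deposits of $1,405.00 at the beginning of each quarter.
Periodic rate r = 0.08/4 per quarter; n is counted in quarters.
FV = PMT × [((1+r)^n − 1)/r] × (1+r) = 1,405 × [(1+r)^24 − 1] / r × (1+r) = $43,597.57

$43,597.57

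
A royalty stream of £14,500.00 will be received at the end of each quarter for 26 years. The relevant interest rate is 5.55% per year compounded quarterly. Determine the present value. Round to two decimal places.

£795,725.74

This is an ordinary annuity: 104 payments of £14,500.00 at the end of each quarter.
Periodic rate r = 0.0555/4 per quarter; n is counted in quarters.
PV = PMT × [(1 − (1+r)^−n)/r] = 14,500 × [1 − (1+r)^−104] / r = £795,725.74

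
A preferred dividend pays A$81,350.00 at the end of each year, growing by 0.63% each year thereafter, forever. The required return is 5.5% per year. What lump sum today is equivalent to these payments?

A$1,670,431.21

Periodic rate r = 0.055 per year.
Growing perpetuity (Gordon): PV = PMT₁ / (r − g) = 81,350 / (r − 0.0063) = A$1,670,431.21.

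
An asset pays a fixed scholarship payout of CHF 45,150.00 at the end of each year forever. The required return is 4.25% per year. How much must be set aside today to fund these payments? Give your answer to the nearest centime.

CHF 1,062,352.94

Periodic rate r = 0.0425 per year.
Level perpetuity: PV = PMT / r = 45,150 / (0.0425) = CHF 1,062,352.94.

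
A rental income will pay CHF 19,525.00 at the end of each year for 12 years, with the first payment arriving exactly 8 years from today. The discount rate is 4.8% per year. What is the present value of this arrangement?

Ordinary annuity of 12 payments, first payment at period 8.
Periodic rate r = 0.048 per year.
The ordinary-annuity PV formula values the stream one period before the first payment (period 7); discount that back 7 periods:
PV₀ = 19,525 × [1 − (1+r)^−12] / r × (1+r)^−7 = CHF 126,057.25

CHF 126,057.25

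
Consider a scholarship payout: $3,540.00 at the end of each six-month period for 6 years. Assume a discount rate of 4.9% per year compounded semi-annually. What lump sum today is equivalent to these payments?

This is an ordinary annuity: 12 payments of $3,540.00 at the end of each six-month period.
Periodic rate r = 0.049/2 per half-year; n is counted in half-years.
PV = PMT × [(1 − (1+r)^−n)/r] = 3,540 × [1 − (1+r)^−12] / r = $36,422.66

$36,422.66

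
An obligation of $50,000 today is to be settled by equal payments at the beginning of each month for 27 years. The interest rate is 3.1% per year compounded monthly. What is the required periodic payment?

Level annuity due; solve PV = PMT × [(1 − (1+r)^−n)/r] × (1+r) for PMT.
Periodic rate r = 0.031/12 per month; n is counted in months.
With n = 324: PMT = 50,000 / ([(1 − (1+r)^−n)/r] × (1+r)) = $227.41

$227.41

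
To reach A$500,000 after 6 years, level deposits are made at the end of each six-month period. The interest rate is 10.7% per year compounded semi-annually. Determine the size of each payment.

A$30,781.72

Level ordinary annuity; solve FV = PMT × [((1+r)^n − 1)/r] for PMT.
Periodic rate r = 0.107/2 per half-year; n is counted in half-years.
With n = 12: PMT = 500,000 / ([((1+r)^n − 1)/r]) = A$30,781.72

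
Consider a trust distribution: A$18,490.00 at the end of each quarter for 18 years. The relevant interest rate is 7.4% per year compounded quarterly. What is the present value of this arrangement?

A$732,422.86

This is an ordinary annuity: 72 payments of A$18,490.00 at the end of each quarter.
Periodic rate r = 0.074/4 per quarter; n is counted in quarters.
PV = PMT × [(1 − (1+r)^−n)/r] = 18,490 × [1 − (1+r)^−72] / r = A$732,422.86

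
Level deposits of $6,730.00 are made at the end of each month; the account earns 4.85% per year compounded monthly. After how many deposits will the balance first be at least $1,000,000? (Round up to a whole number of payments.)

Periodic rate r = 0.0485/12 per month; n is counted in months.
Ordinary annuity FV: 1,000,000 = 6,730 × [((1+r)^n − 1)/r].
(1+r)^n = 1 + 1,000,000 × r / 6,730, so n = ln(1 + 1,000,000·r/6,730) / ln(1+r) = 116.61.
Round up to a whole number of payments: n = 117.

117 payments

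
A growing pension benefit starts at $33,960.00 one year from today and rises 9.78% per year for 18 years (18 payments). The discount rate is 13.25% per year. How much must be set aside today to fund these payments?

$419,730.10

Periodic rate r = 0.1325 per year.
Growing ordinary annuity: PV = PMT₁ × [1 − ((1+g)/(1+r))^n] / (r − g) = 33,960 × [1 − ((1+0.0978)/(1+r))^18] / (r − 0.0978) = $419,730.10.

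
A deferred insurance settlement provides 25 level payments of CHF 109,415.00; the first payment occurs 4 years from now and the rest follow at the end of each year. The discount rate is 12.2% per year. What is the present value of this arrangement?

Ordinary annuity of 25 payments, first payment at period 4.
Periodic rate r = 0.122 per year.
The ordinary-annuity PV formula values the stream one period before the first payment (period 3); discount that back 3 periods:
PV₀ = 109,415 × [1 − (1+r)^−25] / r × (1+r)^−3 = CHF 599,227.98

CHF 599,227.98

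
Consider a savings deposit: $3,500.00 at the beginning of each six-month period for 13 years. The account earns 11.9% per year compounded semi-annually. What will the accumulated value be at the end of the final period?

$217,753.20

This is an annuity due: 26 deposits of $3,500.00 at the beginning of each six-month period.
Periodic rate r = 0.119/2 per half-year; n is counted in half-years.
FV = PMT × [((1+r)^n − 1)/r] × (1+r) = 3,500 × [(1+r)^26 − 1] / r × (1+r) = $217,753.20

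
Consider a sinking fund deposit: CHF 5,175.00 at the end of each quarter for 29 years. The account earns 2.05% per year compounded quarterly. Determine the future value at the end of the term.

CHF 817,271.88

This is an ordinary annuity: 116 deposits of CHF 5,175.00 at the end of each quarter.
Periodic rate r = 0.0205/4 per quarter; n is counted in quarters.
FV = PMT × [((1+r)^n − 1)/r] = 5,175 × [(1+r)^116 − 1] / r = CHF 817,271.88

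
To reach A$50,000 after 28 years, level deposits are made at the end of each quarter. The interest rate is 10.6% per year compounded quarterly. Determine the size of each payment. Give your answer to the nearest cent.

Level ordinary annuity; solve FV = PMT × [((1+r)^n − 1)/r] for PMT.
Periodic rate r = 0.106/4 per quarter; n is counted in quarters.
With n = 112: PMT = 50,000 / ([((1+r)^n − 1)/r]) = A$74.79

A$74.79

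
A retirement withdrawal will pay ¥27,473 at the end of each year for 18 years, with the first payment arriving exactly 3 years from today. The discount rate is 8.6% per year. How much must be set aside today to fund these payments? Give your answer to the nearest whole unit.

Ordinary annuity of 18 payments, first payment at period 3.
Periodic rate r = 0.086 per year.
The ordinary-annuity PV formula values the stream one period before the first payment (period 2); discount that back 2 periods:
PV₀ = 27,473 × [1 − (1+r)^−18] / r × (1+r)^−2 = ¥209,512

¥209,512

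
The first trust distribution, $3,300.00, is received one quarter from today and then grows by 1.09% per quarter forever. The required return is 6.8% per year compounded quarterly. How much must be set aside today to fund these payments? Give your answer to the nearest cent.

$540,983.61

Periodic rate r = 0.068/4 per quarter.
Growing perpetuity (Gordon): PV = PMT₁ / (r − g) = 3,300 / (r − 0.0109) = $540,983.61.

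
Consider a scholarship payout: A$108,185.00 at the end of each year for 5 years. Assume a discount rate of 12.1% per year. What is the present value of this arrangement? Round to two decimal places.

This is an ordinary annuity: 5 payments of A$108,185.00 at the end of each year.
Periodic rate r = 0.121 per year.
PV = PMT × [(1 − (1+r)^−n)/r] = 108,185 × [1 − (1+r)^−5] / r = A$389,018.53

A$389,018.53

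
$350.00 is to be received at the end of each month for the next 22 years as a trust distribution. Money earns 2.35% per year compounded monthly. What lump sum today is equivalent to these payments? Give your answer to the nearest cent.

$72,095.53

This is an ordinary annuity: 264 payments of $350.00 at the end of each month.
Periodic rate r = 0.0235/12 per month; n is counted in months.
PV = PMT × [(1 − (1+r)^−n)/r] = 350 × [1 − (1+r)^−264] / r = $72,095.53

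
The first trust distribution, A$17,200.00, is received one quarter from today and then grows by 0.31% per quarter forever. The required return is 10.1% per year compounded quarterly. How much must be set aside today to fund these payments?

A$776,523.70

Periodic rate r = 0.101/4 per quarter.
Growing perpetuity (Gordon): PV = PMT₁ / (r − g) = 17,200 / (r − 0.0031) = A$776,523.70.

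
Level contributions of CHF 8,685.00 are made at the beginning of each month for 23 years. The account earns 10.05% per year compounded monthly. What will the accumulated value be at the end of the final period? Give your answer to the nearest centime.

CHF 9,403,869.21

This is an annuity due: 276 deposits of CHF 8,685.00 at the beginning of each month.
Periodic rate r = 0.1005/12 per month; n is counted in months.
FV = PMT × [((1+r)^n − 1)/r] × (1+r) = 8,685 × [(1+r)^276 − 1] / r × (1+r) = CHF 9,403,869.21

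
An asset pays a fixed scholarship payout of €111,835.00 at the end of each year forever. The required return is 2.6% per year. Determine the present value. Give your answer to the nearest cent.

€4,301,346.15

Periodic rate r = 0.026 per year.
Level perpetuity: PV = PMT / r = 111,835 / (0.026) = €4,301,346.15.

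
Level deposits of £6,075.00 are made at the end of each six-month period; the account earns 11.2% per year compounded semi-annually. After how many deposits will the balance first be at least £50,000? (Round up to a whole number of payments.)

Periodic rate r = 0.112/2 per half-year; n is counted in half-years.
Ordinary annuity FV: 50,000 = 6,075 × [((1+r)^n − 1)/r].
(1+r)^n = 1 + 50,000 × r / 6,075, so n = ln(1 + 50,000·r/6,075) / ln(1+r) = 6.96.
Round up to a whole number of payments: n = 7.

7 payments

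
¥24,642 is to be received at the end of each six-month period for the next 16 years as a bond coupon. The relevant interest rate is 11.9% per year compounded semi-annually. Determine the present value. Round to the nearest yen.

¥348,999

This is an ordinary annuity: 32 payments of ¥24,642 at the end of each six-month period.
Periodic rate r = 0.119/2 per half-year; n is counted in half-years.
PV = PMT × [(1 − (1+r)^−n)/r] = 24,642 × [1 − (1+r)^−32] / r = ¥348,999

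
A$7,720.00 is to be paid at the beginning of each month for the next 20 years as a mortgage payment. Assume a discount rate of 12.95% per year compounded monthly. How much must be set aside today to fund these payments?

This is an annuity due: 240 payments of A$7,720.00 at the beginning of each month.
Periodic rate r = 0.1295/12 per month; n is counted in months.
PV = PMT × [(1 − (1+r)^−n)/r] × (1+r) = 7,720 × [1 − (1+r)^−240] / r × (1+r) = A$668,082.86

A$668,082.86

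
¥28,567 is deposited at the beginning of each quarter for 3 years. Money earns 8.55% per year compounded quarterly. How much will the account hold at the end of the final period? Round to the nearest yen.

This is an annuity due: 12 deposits of ¥28,567 at the beginning of each quarter.
Periodic rate r = 0.0855/4 per quarter; n is counted in quarters.
FV = PMT × [((1+r)^n − 1)/r] × (1+r) = 28,567 × [(1+r)^12 − 1] / r × (1+r) = ¥394,373

¥394,373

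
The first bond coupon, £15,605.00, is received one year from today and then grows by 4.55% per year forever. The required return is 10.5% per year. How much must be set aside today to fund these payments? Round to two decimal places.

£262,268.91

Periodic rate r = 0.105 per year.
Growing perpetuity (Gordon): PV = PMT₁ / (r − g) = 15,605 / (r − 0.0455) = £262,268.91.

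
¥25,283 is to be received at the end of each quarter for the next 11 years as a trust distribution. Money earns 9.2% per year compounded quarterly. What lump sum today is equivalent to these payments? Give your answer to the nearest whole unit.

¥695,083

This is an ordinary annuity: 44 payments of ¥25,283 at the end of each quarter.
Periodic rate r = 0.092/4 per quarter; n is counted in quarters.
PV = PMT × [(1 − (1+r)^−n)/r] = 25,283 × [1 − (1+r)^−44] / r = ¥695,083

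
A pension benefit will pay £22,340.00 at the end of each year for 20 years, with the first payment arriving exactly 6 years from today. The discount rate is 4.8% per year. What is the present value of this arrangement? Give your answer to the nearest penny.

£224,010.67

Ordinary annuity of 20 payments, first payment at period 6.
Periodic rate r = 0.048 per year.
The ordinary-annuity PV formula values the stream one period before the first payment (period 5); discount that back 5 periods:
PV₀ = 22,340 × [1 − (1+r)^−20] / r × (1+r)^−5 = £224,010.67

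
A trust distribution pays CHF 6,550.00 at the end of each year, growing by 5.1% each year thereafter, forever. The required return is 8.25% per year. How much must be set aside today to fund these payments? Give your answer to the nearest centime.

CHF 207,936.51

Periodic rate r = 0.0825 per year.
Growing perpetuity (Gordon): PV = PMT₁ / (r − g) = 6,550 / (r − 0.051) = CHF 207,936.51.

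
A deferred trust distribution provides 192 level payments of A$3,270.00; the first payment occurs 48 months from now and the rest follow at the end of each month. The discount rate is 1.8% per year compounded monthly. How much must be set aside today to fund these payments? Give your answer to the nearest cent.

Ordinary annuity of 192 payments, first payment at period 48.
Periodic rate r = 0.018/12 per month; n is counted in months.
The ordinary-annuity PV formula values the stream one period before the first payment (period 47); discount that back 47 periods:
PV₀ = 3,270 × [1 − (1+r)^−192] / r × (1+r)^−47 = A$508,083.08

A$508,083.08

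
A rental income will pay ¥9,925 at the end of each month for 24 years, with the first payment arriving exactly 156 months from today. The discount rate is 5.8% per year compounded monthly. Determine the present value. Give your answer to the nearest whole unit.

Ordinary annuity of 288 payments, first payment at period 156.
Periodic rate r = 0.058/12 per month; n is counted in months.
The ordinary-annuity PV formula values the stream one period before the first payment (period 155); discount that back 155 periods:
PV₀ = 9,925 × [1 − (1+r)^−288] / r × (1+r)^−155 = ¥729,978

¥729,978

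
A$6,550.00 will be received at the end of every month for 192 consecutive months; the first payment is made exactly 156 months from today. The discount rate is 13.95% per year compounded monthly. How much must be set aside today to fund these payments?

Ordinary annuity of 192 payments, first payment at period 156.
Periodic rate r = 0.1395/12 per month; n is counted in months.
The ordinary-annuity PV formula values the stream one period before the first payment (period 155); discount that back 155 periods:
PV₀ = 6,550 × [1 − (1+r)^−192] / r × (1+r)^−155 = A$83,721.98

A$83,721.98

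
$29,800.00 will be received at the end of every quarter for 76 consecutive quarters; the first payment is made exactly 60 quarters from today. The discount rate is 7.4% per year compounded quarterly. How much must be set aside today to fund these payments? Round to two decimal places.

$410,575.62

Ordinary annuity of 76 payments, first payment at period 60.
Periodic rate r = 0.074/4 per quarter; n is counted in quarters.
The ordinary-annuity PV formula values the stream one period before the first payment (period 59); discount that back 59 periods:
PV₀ = 29,800 × [1 − (1+r)^−76] / r × (1+r)^−59 = $410,575.62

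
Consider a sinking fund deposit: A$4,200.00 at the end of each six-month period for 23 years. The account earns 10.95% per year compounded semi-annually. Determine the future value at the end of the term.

This is an ordinary annuity: 46 deposits of A$4,200.00 at the end of each six-month period.
Periodic rate r = 0.1095/2 per half-year; n is counted in half-years.
FV = PMT × [((1+r)^n − 1)/r] = 4,200 × [(1+r)^46 − 1] / r = A$814,012.86

A$814,012.86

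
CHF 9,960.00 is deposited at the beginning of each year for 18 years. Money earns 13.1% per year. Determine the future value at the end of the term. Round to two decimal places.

CHF 702,465.60

This is an annuity due: 18 deposits of CHF 9,960.00 at the beginning of each year.
Periodic rate r = 0.131 per year.
FV = PMT × [((1+r)^n − 1)/r] × (1+r) = 9,960 × [(1+r)^18 − 1] / r × (1+r) = CHF 702,465.60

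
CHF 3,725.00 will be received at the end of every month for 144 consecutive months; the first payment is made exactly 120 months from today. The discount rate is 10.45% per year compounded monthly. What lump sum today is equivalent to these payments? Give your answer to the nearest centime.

Ordinary annuity of 144 payments, first payment at period 120.
Periodic rate r = 0.1045/12 per month; n is counted in months.
The ordinary-annuity PV formula values the stream one period before the first payment (period 119); discount that back 119 periods:
PV₀ = 3,725 × [1 − (1+r)^−144] / r × (1+r)^−119 = CHF 108,698.98

CHF 108,698.98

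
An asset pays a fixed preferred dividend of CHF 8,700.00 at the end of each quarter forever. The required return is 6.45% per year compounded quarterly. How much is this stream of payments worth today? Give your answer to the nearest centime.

CHF 539,534.88

Periodic rate r = 0.0645/4 per quarter.
Level perpetuity: PV = PMT / r = 8,700 / (0.0645/4) = CHF 539,534.88.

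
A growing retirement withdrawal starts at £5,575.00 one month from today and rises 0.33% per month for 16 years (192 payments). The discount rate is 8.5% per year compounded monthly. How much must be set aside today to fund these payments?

Periodic rate r = 0.085/12 per month; n is counted in months.
Growing ordinary annuity: PV = PMT₁ × [1 − ((1+g)/(1+r))^n] / (r − g) = 5,575 × [1 − ((1+0.0033)/(1+r))^192] / (r − 0.0033) = £758,203.19.

£758,203.19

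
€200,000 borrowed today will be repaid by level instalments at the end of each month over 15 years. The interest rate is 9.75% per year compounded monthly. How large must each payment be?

Level ordinary annuity; solve PV = PMT × [(1 − (1+r)^−n)/r] for PMT.
Periodic rate r = 0.0975/12 per month; n is counted in months.
With n = 180: PMT = 200,000 / ([(1 − (1+r)^−n)/r]) = €2,118.73

€2,118.73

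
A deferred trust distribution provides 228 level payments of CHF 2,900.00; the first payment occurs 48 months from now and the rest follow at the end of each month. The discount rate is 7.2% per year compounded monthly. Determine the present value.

Ordinary annuity of 228 payments, first payment at period 48.
Periodic rate r = 0.072/12 per month; n is counted in months.
The ordinary-annuity PV formula values the stream one period before the first payment (period 47); discount that back 47 periods:
PV₀ = 2,900 × [1 − (1+r)^−228] / r × (1+r)^−47 = CHF 271,590.04

CHF 271,590.04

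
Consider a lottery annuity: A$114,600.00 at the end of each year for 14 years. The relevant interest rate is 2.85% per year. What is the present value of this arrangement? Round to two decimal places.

This is an ordinary annuity: 14 payments of A$114,600.00 at the end of each year.
Periodic rate r = 0.0285 per year.
PV = PMT × [(1 − (1+r)^−n)/r] = 114,600 × [1 − (1+r)^−14] / r = A$1,307,866.35

A$1,307,866.35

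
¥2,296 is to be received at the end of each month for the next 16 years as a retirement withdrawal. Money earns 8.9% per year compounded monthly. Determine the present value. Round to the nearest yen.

This is an ordinary annuity: 192 payments of ¥2,296 at the end of each month.
Periodic rate r = 0.089/12 per month; n is counted in months.
PV = PMT × [(1 − (1+r)^−n)/r] = 2,296 × [1 − (1+r)^−192] / r = ¥234,651

¥234,651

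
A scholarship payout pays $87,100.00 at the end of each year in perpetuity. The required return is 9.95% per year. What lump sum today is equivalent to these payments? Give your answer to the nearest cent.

Periodic rate r = 0.0995 per year.
Level perpetuity: PV = PMT / r = 87,100 / (0.0995) = $875,376.88.

$875,376.88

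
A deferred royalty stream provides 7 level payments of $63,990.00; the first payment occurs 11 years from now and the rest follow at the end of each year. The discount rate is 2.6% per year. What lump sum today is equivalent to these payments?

$313,126.05

Ordinary annuity of 7 payments, first payment at period 11.
Periodic rate r = 0.026 per year.
The ordinary-annuity PV formula values the stream one period before the first payment (period 10); discount that back 10 periods:
PV₀ = 63,990 × [1 − (1+r)^−7] / r × (1+r)^−10 = $313,126.05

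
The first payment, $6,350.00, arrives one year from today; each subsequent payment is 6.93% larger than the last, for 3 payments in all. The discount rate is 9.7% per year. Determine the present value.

$16,930.74

Periodic rate r = 0.097 per year.
Growing ordinary annuity: PV = PMT₁ × [1 − ((1+g)/(1+r))^n] / (r − g) = 6,350 × [1 − ((1+0.0693)/(1+r))^3] / (r − 0.0693) = $16,930.74.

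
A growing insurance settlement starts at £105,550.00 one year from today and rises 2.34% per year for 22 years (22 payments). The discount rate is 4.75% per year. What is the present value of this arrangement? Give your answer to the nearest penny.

£1,755,137.83

Periodic rate r = 0.0475 per year.
Growing ordinary annuity: PV = PMT₁ × [1 − ((1+g)/(1+r))^n] / (r − g) = 105,550 × [1 − ((1+0.0234)/(1+r))^22] / (r − 0.0234) = £1,755,137.83.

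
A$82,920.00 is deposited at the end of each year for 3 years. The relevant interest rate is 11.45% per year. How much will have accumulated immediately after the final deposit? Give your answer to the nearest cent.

A$278,330.12

This is an ordinary annuity: 3 deposits of A$82,920.00 at the end of each year.
Periodic rate r = 0.1145 per year.
FV = PMT × [((1+r)^n − 1)/r] = 82,920 × [(1+r)^3 − 1] / r = A$278,330.12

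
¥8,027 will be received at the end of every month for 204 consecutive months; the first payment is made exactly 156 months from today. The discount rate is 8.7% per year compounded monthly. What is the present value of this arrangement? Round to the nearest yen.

¥278,576

Ordinary annuity of 204 payments, first payment at period 156.
Periodic rate r = 0.087/12 per month; n is counted in months.
The ordinary-annuity PV formula values the stream one period before the first payment (period 155); discount that back 155 periods:
PV₀ = 8,027 × [1 − (1+r)^−204] / r × (1+r)^−155 = ¥278,576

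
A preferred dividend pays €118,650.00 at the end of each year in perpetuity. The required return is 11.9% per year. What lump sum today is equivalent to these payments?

Periodic rate r = 0.119 per year.
Level perpetuity: PV = PMT / r = 118,650 / (0.119) = €997,058.82.

€997,058.82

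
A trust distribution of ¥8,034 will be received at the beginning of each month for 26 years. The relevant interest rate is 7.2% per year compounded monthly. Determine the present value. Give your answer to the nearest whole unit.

¥1,138,677

This is an annuity due: 312 payments of ¥8,034 at the beginning of each month.
Periodic rate r = 0.072/12 per month; n is counted in months.
PV = PMT × [(1 − (1+r)^−n)/r] × (1+r) = 8,034 × [1 − (1+r)^−312] / r × (1+r) = ¥1,138,677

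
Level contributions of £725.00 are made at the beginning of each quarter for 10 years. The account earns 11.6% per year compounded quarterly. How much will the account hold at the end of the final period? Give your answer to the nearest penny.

£54,993.00

This is an annuity due: 40 deposits of £725.00 at the beginning of each quarter.
Periodic rate r = 0.116/4 per quarter; n is counted in quarters.
FV = PMT × [((1+r)^n − 1)/r] × (1+r) = 725 × [(1+r)^40 − 1] / r × (1+r) = £54,993.00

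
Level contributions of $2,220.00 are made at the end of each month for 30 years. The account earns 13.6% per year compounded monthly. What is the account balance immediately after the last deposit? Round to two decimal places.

$11,126,847.23

This is an ordinary annuity: 360 deposits of $2,220.00 at the end of each month.
Periodic rate r = 0.136/12 per month; n is counted in months.
FV = PMT × [((1+r)^n − 1)/r] = 2,220 × [(1+r)^360 − 1] / r = $11,126,847.23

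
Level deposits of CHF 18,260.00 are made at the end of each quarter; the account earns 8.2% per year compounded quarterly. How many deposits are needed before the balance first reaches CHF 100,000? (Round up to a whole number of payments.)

6 payments

Periodic rate r = 0.082/4 per quarter; n is counted in quarters.
Ordinary annuity FV: 100,000 = 18,260 × [((1+r)^n − 1)/r].
(1+r)^n = 1 + 100,000 × r / 18,260, so n = ln(1 + 100,000·r/18,260) / ln(1+r) = 5.24.
Round up to a whole number of payments: n = 6.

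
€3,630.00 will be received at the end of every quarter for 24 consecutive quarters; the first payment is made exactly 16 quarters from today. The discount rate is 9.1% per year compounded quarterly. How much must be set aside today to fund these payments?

Ordinary annuity of 24 payments, first payment at period 16.
Periodic rate r = 0.091/4 per quarter; n is counted in quarters.
The ordinary-annuity PV formula values the stream one period before the first payment (period 15); discount that back 15 periods:
PV₀ = 3,630 × [1 − (1+r)^−24] / r × (1+r)^−15 = €47,501.73

€47,501.73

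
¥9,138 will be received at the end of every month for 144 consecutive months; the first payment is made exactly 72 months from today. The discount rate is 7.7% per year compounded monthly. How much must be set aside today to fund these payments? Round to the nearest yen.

Ordinary annuity of 144 payments, first payment at period 72.
Periodic rate r = 0.077/12 per month; n is counted in months.
The ordinary-annuity PV formula values the stream one period before the first payment (period 71); discount that back 71 periods:
PV₀ = 9,138 × [1 − (1+r)^−144] / r × (1+r)^−71 = ¥544,302

¥544,302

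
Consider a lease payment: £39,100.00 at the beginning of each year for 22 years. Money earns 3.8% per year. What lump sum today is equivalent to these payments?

This is an annuity due: 22 payments of £39,100.00 at the beginning of each year.
Periodic rate r = 0.038 per year.
PV = PMT × [(1 − (1+r)^−n)/r] × (1+r) = 39,100 × [1 − (1+r)^−22] / r × (1+r) = £597,884.06

£597,884.06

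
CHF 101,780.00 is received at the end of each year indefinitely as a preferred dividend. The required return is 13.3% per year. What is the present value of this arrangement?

Periodic rate r = 0.133 per year.
Level perpetuity: PV = PMT / r = 101,780 / (0.133) = CHF 765,263.16.

CHF 765,263.16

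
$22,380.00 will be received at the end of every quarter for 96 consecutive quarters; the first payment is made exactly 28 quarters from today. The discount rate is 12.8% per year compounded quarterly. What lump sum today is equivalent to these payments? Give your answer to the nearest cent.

Ordinary annuity of 96 payments, first payment at period 28.
Periodic rate r = 0.128/4 per quarter; n is counted in quarters.
The ordinary-annuity PV formula values the stream one period before the first payment (period 27); discount that back 27 periods:
PV₀ = 22,380 × [1 − (1+r)^−96] / r × (1+r)^−27 = $284,259.94

$284,259.94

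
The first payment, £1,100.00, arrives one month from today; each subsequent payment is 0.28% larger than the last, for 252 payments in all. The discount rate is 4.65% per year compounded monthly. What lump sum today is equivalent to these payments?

£242,122.45

Periodic rate r = 0.0465/12 per month; n is counted in months.
Growing ordinary annuity: PV = PMT₁ × [1 − ((1+g)/(1+r))^n] / (r − g) = 1,100 × [1 − ((1+0.0028)/(1+r))^252] / (r − 0.0028) = £242,122.45.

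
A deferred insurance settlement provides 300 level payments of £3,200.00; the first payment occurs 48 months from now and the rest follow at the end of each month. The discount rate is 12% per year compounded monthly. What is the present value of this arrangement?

Ordinary annuity of 300 payments, first payment at period 48.
Periodic rate r = 0.12/12 per month; n is counted in months.
The ordinary-annuity PV formula values the stream one period before the first payment (period 47); discount that back 47 periods:
PV₀ = 3,200 × [1 − (1+r)^−300] / r × (1+r)^−47 = £190,337.61

£190,337.61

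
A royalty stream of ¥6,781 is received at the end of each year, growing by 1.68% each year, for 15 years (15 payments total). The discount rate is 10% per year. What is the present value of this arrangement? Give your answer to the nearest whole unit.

Periodic rate r = 0.1 per year.
Growing ordinary annuity: PV = PMT₁ × [1 − ((1+g)/(1+r))^n] / (r − g) = 6,781 × [1 − ((1+0.0168)/(1+r))^15] / (r − 0.0168) = ¥56,452.

¥56,452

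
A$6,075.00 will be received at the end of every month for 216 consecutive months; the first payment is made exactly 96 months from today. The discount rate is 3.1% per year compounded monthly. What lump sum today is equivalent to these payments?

A$786,298.43

Ordinary annuity of 216 payments, first payment at period 96.
Periodic rate r = 0.031/12 per month; n is counted in months.
The ordinary-annuity PV formula values the stream one period before the first payment (period 95); discount that back 95 periods:
PV₀ = 6,075 × [1 − (1+r)^−216] / r × (1+r)^−95 = A$786,298.43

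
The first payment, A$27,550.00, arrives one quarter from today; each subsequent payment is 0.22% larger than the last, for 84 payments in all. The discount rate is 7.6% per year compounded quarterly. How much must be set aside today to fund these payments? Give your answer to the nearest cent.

Periodic rate r = 0.076/4 per quarter; n is counted in quarters.
Growing ordinary annuity: PV = PMT₁ × [1 − ((1+g)/(1+r))^n] / (r − g) = 27,550 × [1 − ((1+0.0022)/(1+r))^84] / (r − 0.0022) = A$1,234,045.17.

A$1,234,045.17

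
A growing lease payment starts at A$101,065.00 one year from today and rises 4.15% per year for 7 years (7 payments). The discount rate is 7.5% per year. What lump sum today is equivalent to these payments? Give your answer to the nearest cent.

A$599,670.91

Periodic rate r = 0.075 per year.
Growing ordinary annuity: PV = PMT₁ × [1 − ((1+g)/(1+r))^n] / (r − g) = 101,065 × [1 − ((1+0.0415)/(1+r))^7] / (r − 0.0415) = A$599,670.91.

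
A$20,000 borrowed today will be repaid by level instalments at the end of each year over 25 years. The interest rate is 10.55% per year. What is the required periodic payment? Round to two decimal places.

Level ordinary annuity; solve PV = PMT × [(1 − (1+r)^−n)/r] for PMT.
Periodic rate r = 0.1055 per year.
With n = 25: PMT = 20,000 / ([(1 − (1+r)^−n)/r]) = A$2,297.16

A$2,297.16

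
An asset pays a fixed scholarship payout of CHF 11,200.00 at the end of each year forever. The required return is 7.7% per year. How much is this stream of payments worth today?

CHF 145,454.55

Periodic rate r = 0.077 per year.
Level perpetuity: PV = PMT / r = 11,200 / (0.077) = CHF 145,454.55.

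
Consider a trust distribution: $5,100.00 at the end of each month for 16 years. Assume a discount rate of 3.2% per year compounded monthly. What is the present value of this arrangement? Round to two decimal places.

This is an ordinary annuity: 192 payments of $5,100.00 at the end of each month.
Periodic rate r = 0.032/12 per month; n is counted in months.
PV = PMT × [(1 − (1+r)^−n)/r] = 5,100 × [1 − (1+r)^−192] / r = $765,565.49

$765,565.49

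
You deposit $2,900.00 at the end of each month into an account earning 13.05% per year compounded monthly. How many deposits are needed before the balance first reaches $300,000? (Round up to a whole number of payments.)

70 payments

Periodic rate r = 0.1305/12 per month; n is counted in months.
Ordinary annuity FV: 300,000 = 2,900 × [((1+r)^n − 1)/r].
(1+r)^n = 1 + 300,000 × r / 2,900, so n = ln(1 + 300,000·r/2,900) / ln(1+r) = 69.69.
Round up to a whole number of payments: n = 70.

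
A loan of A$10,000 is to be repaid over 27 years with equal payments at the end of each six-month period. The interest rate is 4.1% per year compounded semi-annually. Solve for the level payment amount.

A$307.93

Level ordinary annuity; solve PV = PMT × [(1 − (1+r)^−n)/r] for PMT.
Periodic rate r = 0.041/2 per half-year; n is counted in half-years.
With n = 54: PMT = 10,000 / ([(1 − (1+r)^−n)/r]) = A$307.93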